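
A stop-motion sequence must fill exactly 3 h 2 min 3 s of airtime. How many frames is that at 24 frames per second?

262152 frames

3 h 2 min 3 s = 10923 s.
Frames = 10923 × 24 = 262152.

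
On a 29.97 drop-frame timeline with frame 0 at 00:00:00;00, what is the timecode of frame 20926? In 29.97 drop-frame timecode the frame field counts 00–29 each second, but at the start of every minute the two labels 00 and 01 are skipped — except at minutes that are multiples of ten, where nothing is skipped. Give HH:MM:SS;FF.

Each 10-minute DF block holds 10 × 60 × 30 − 9 × 2 = 17982 frames. 20926 ÷ 17982 → 1 full block, remainder 2944.
Within the partial block the first minute is 1800 frames and each further minute 1798, so 1 further minute boundary passed. Total skipped labels = 18 × 1 + 2 × 1 = 20.
Non-drop label index = 20926 + 20 = 20946; at 30 labels/s that is 00:11:38:06, i.e. DF 00:11:38;06.

00:11:38;06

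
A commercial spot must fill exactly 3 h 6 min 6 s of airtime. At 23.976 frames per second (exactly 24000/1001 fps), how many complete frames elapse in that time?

3 h 6 min 6 s = 11166 s.
Frames = 11166 × 24000/1001 = 267984000/1001 ≈ 267716.2837.
Complete frames: 267716.

267716 frames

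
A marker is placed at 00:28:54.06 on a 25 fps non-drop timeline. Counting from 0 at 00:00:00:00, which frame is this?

Total seconds to the label: (0 × 3600 + 28 × 60 + 54) = 1734.
Frame index = 1734 × 25 + 6 = 43356.

43356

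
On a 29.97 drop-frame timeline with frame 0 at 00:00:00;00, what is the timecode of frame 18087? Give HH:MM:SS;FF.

00:10:03;15

Each 10-minute DF block holds 10 × 60 × 30 − 9 × 2 = 17982 frames. 18087 ÷ 17982 → 1 full block, remainder 105.
Within the partial block the first minute is 1800 frames and each further minute 1798, so 0 further minute boundaries passed. Total skipped labels = 18 × 1 + 2 × 0 = 18.
Non-drop label index = 18087 + 18 = 18105; at 30 labels/s that is 00:10:03:15, i.e. DF 00:10:03;15.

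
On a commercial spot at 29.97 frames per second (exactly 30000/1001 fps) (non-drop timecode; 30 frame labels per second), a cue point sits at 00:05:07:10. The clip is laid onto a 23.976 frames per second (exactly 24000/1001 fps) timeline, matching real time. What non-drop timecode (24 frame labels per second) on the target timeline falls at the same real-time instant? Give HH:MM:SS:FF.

00:05:07:08

Source frame index: (0×3600 + 5×60 + 7) × 30 + 10 = 9220.
Real time: 9220 / (30000/1001) = 461461/1500 s.
Target frame: (461461/1500) × (24000/1001) = 7376.
At 24 labels/s: frame 7376 → 00:05:07:08.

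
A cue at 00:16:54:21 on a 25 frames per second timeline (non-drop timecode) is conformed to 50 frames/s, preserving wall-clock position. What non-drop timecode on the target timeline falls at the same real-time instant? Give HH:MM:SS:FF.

Source frame index: (0×3600 + 16×60 + 54) × 25 + 21 = 25371.
Real time: 25371 / (25) = 25371/25 s.
Target frame: (25371/25) × (50) = 50742.
At 50 labels/s: frame 50742 → 00:16:54:42.

00:16:54:42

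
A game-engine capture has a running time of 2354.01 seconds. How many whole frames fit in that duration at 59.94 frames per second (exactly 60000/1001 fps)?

141099 frames

Frames = 2354.01 × 60000/1001 = 141240600/1001 ≈ 141099.5005.
Complete frames: 141099.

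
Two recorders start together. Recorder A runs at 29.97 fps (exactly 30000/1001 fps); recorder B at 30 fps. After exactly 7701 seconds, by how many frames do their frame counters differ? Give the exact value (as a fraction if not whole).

A emits 30000/1001 × 7701 = 231030000/1001 frames; B emits 30 × 7701 = 231030.
Difference = 231030/1001 frames (≈ 230.7992); B is ahead of A.

231030/1001 frames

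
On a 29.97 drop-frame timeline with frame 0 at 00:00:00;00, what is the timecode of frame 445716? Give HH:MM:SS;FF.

04:07:52;02

Each 10-minute DF block holds 10 × 60 × 30 − 9 × 2 = 17982 frames. 445716 ÷ 17982 → 24 full blocks, remainder 14148.
Within the partial block the first minute is 1800 frames and each further minute 1798, so 7 further minute boundaries passed. Total skipped labels = 18 × 24 + 2 × 7 = 446.
Non-drop label index = 445716 + 446 = 446162; at 30 labels/s that is 04:07:52:02, i.e. DF 04:07:52;02.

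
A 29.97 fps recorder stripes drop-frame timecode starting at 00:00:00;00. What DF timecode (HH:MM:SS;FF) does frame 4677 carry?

00:02:36;01

Each 10-minute DF block holds 10 × 60 × 30 − 9 × 2 = 17982 frames. 4677 ÷ 17982 → 0 full blocks, remainder 4677.
Within the partial block the first minute is 1800 frames and each further minute 1798, so 2 further minute boundaries passed. Total skipped labels = 18 × 0 + 2 × 2 = 4.
Non-drop label index = 4677 + 4 = 4681; at 30 labels/s that is 00:02:36:01, i.e. DF 00:02:36;01.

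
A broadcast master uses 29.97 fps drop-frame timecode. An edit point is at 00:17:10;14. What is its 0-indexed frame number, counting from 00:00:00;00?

Complete 10-minute blocks: 1, each 17982 frames → 17982.
Remaining 7 whole minutes in the current block: 1800 + 6 × 1798 = 12588 frames.
Within the current minute: 10 × 30 + 14 − 2 = 312 (labels ;00/;01 skipped at this minute). Total = 17982 + 12588 + 312 = 30882.

30882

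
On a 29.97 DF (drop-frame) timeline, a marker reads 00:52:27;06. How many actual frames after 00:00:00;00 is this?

As if non-drop at 30 labels/s: (0 × 3600 + 52 × 60 + 27) × 30 + 6 = 94416.
Minute boundaries passed: 52; those not divisible by 10: 52 − 5 = 47; dropped labels = 2 × 47 = 94.
Actual frame index = 94416 − 94 = 94322.

94322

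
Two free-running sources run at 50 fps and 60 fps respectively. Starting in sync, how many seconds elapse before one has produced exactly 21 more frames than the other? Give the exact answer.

2.1 seconds

The gap grows by |60 − 50| = 10 frames per second.
Time for a 21-frame gap: 21 ÷ (10) = 2.1 s.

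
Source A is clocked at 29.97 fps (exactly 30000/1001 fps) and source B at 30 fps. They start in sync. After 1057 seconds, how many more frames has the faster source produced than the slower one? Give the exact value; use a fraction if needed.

A emits 30000/1001 × 1057 = 4530000/143 frames; B emits 30 × 1057 = 31710.
Difference = 4530/143 frames (≈ 31.6783); B is ahead of A.

4530/143 frames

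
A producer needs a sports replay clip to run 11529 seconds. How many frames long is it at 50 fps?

Frames = 11529 × 50 = 576450.

576450 frames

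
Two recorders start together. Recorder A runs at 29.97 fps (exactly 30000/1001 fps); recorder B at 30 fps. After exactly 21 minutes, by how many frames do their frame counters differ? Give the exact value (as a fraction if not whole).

5400/143 frames

21 min = 1260 s.
A emits 30000/1001 × 1260 = 5400000/143 frames; B emits 30 × 1260 = 37800.
Difference = 5400/143 frames (≈ 37.7622); B is ahead of A.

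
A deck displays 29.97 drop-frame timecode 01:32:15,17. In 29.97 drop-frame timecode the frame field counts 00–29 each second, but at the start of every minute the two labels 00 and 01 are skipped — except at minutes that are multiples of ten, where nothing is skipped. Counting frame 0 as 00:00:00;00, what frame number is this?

As if non-drop at 30 labels/s: (1 × 3600 + 32 × 60 + 15) × 30 + 17 = 166067.
Minute boundaries passed: 92; those not divisible by 10: 92 − 9 = 83; dropped labels = 2 × 83 = 166.
Actual frame index = 166067 − 166 = 165901.

165901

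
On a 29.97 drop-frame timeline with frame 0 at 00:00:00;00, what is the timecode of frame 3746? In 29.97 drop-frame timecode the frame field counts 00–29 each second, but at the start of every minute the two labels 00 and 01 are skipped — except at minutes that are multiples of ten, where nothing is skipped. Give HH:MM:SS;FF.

Each 10-minute DF block holds 10 × 60 × 30 − 9 × 2 = 17982 frames. 3746 ÷ 17982 → 0 full blocks, remainder 3746.
Within the partial block the first minute is 1800 frames and each further minute 1798, so 2 further minute boundaries passed. Total skipped labels = 18 × 0 + 2 × 2 = 4.
Non-drop label index = 3746 + 4 = 3750; at 30 labels/s that is 00:02:05:00, i.e. DF 00:02:05;00.

00:02:05;00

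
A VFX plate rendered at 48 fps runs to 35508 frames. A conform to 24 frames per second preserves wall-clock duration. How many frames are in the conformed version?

Target frames = source frames × (target rate / source rate) = 35508 × (24)/(48) = 35508 × 1/2 = 17754.

17754 frames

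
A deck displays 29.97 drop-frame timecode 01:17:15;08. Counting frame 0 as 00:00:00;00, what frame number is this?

138918

As if non-drop at 30 labels/s: (1 × 3600 + 17 × 60 + 15) × 30 + 8 = 139058.
Minute boundaries passed: 77; those not divisible by 10: 77 − 7 = 70; dropped labels = 2 × 70 = 140.
Actual frame index = 139058 − 140 = 138918.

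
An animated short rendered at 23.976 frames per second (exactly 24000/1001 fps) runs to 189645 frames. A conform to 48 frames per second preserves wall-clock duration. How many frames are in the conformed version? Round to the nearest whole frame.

Frames at target rate = 189645 × (48) / (24000/1001) = 37966929/100 ≈ 379669.290.
Nearest whole frame: 379669.

379669 frames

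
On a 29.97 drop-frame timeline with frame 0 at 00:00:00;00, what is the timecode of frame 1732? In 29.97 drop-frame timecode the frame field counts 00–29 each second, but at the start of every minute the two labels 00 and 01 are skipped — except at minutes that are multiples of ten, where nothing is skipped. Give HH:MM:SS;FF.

00:00:57;22

Each 10-minute DF block holds 10 × 60 × 30 − 9 × 2 = 17982 frames. 1732 ÷ 17982 → 0 full blocks, remainder 1732.
Within the partial block the first minute is 1800 frames and each further minute 1798, so 0 further minute boundaries passed. Total skipped labels = 18 × 0 + 2 × 0 = 0.
Non-drop label index = 1732 + 0 = 1732; at 30 labels/s that is 00:00:57:22, i.e. DF 00:00:57;22.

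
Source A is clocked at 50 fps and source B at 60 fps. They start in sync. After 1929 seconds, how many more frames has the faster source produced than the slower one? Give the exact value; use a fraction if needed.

19290 frames

A emits 50 × 1929 = 96450 frames; B emits 60 × 1929 = 115740.
Difference = 19290 frames; B is ahead of A.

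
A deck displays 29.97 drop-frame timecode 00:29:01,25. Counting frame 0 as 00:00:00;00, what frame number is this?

Complete 10-minute blocks: 2, each 17982 frames → 35964.
Remaining 9 whole minutes in the current block: 1800 + 8 × 1798 = 16184 frames.
Within the current minute: 1 × 30 + 25 − 2 = 53 (labels ;00/;01 skipped at this minute). Total = 35964 + 16184 + 53 = 52201.

52201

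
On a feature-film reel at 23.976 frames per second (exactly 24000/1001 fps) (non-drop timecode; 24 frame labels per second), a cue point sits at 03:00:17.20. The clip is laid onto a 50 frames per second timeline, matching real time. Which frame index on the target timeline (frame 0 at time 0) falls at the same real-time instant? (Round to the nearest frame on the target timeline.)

frame 541433

Source frame index: (3×3600 + 0×60 + 17) × 24 + 20 = 259628.
Real time: 259628 / (24000/1001) = 64971907/6000 s.
Target frame: (64971907/6000) × (50) = 64971907/120 ≈ 541432.558 → 541433.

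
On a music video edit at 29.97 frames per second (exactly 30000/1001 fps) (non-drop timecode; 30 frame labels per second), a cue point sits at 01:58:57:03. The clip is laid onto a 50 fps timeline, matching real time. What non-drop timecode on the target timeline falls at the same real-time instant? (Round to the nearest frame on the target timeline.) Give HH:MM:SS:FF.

Source frame index: (1×3600 + 58×60 + 57) × 30 + 3 = 214113.
Real time: 214113 / (30000/1001) = 71442371/10000 s.
Target frame: (71442371/10000) × (50) = 71442371/200 ≈ 357211.855 → 357212.
At 50 labels/s: frame 357212 → 01:59:04:12.

01:59:04:12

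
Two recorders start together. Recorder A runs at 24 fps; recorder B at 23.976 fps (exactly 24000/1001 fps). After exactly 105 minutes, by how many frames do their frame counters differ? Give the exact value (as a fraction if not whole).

105 min = 6300 s.
A emits 24 × 6300 = 151200 frames; B emits 24000/1001 × 6300 = 21600000/143.
Difference = 21600/143 frames (≈ 151.0490); B is behind A.

21600/143 frames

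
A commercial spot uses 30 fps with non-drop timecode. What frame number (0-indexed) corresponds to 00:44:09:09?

Total seconds to the label: (0 × 3600 + 44 × 60 + 9) = 2649.
Frame index = 2649 × 30 + 9 = 79479.

79479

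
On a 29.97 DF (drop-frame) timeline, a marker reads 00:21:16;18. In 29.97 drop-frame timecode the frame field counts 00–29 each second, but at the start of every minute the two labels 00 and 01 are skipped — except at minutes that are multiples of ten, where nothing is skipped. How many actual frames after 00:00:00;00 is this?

As if non-drop at 30 labels/s: (0 × 3600 + 21 × 60 + 16) × 30 + 18 = 38298.
Minute boundaries passed: 21; those not divisible by 10: 21 − 2 = 19; dropped labels = 2 × 19 = 38.
Actual frame index = 38298 − 38 = 38260.

38260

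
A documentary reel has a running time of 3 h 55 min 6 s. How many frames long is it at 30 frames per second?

3 h 55 min 6 s = 14106 s.
Frames = 14106 × 30 = 423180.

423180 frames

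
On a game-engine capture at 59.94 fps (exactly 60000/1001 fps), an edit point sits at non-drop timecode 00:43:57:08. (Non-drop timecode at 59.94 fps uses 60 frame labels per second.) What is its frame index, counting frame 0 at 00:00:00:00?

158228

Total seconds to the label: (0 × 3600 + 43 × 60 + 57) = 2637.
Frame index = 2637 × 60 + 8 = 158228.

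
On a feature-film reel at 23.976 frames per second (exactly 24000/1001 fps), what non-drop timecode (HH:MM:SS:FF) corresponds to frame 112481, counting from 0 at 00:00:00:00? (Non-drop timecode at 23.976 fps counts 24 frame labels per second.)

01:18:06:17

112481 ÷ 24 = 4686 full seconds, remainder 17 frames.
4686 s = 1 h 18 min 6 s.
Timecode: 01:18:06:17.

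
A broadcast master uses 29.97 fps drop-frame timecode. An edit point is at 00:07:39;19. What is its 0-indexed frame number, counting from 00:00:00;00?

13775

As if non-drop at 30 labels/s: (0 × 3600 + 7 × 60 + 39) × 30 + 19 = 13789.
Minute boundaries passed: 7; those not divisible by 10: 7 − 0 = 7; dropped labels = 2 × 7 = 14.
Actual frame index = 13789 − 14 = 13775.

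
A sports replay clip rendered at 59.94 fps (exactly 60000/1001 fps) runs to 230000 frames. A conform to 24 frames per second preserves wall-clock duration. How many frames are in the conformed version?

Target frames = source frames × (target rate / source rate) = 230000 × (24)/(60000/1001) = 230000 × 1001/2500 = 92092.

92092 frames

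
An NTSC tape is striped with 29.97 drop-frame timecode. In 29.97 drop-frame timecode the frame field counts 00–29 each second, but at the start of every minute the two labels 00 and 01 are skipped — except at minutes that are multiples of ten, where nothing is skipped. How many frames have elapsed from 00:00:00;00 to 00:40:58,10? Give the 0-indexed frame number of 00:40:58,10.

73678

Complete 10-minute blocks: 4, each 17982 frames → 71928.
Remaining 0 whole minutes in the current block: 0 frames.
Within the current minute: 58 × 30 + 10 = 1750. Total = 71928 + 0 + 1750 = 73678.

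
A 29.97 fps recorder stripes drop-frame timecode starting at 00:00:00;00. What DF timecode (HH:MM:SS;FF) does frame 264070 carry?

Each 10-minute DF block holds 10 × 60 × 30 − 9 × 2 = 17982 frames. 264070 ÷ 17982 → 14 full blocks, remainder 12322.
Within the partial block the first minute is 1800 frames and each further minute 1798, so 6 further minute boundaries passed. Total skipped labels = 18 × 14 + 2 × 6 = 264.
Non-drop label index = 264070 + 264 = 264334; at 30 labels/s that is 02:26:51:04, i.e. DF 02:26:51;04.

02:26:51;04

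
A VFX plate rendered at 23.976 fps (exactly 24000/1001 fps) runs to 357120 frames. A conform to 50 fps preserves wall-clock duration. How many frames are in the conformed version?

Target frames = source frames × (target rate / source rate) = 357120 × (50)/(24000/1001) = 357120 × 1001/480 = 744744.

744744 frames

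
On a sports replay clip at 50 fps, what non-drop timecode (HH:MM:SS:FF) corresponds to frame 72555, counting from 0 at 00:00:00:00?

00:24:11:05

72555 ÷ 50 = 1451 full seconds, remainder 5 frames.
1451 s = 0 h 24 min 11 s.
Timecode: 00:24:11:05.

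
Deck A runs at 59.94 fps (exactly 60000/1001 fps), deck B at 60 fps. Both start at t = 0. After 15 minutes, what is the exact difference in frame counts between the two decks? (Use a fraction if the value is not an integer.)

54000/1001 frames

15 min = 900 s.
A emits 60000/1001 × 900 = 54000000/1001 frames; B emits 60 × 900 = 54000.
Difference = 54000/1001 frames (≈ 53.9461); B is ahead of A.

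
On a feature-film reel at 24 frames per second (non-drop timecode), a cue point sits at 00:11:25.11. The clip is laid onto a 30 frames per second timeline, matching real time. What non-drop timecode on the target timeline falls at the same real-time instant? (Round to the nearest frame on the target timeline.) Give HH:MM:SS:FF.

Source frame index: (0×3600 + 11×60 + 25) × 24 + 11 = 16451.
Real time: 16451 / (24) = 16451/24 s.
Target frame: (16451/24) × (30) = 82255/4 ≈ 20563.750 → 20564.
At 30 labels/s: frame 20564 → 00:11:25:14.

00:11:25:14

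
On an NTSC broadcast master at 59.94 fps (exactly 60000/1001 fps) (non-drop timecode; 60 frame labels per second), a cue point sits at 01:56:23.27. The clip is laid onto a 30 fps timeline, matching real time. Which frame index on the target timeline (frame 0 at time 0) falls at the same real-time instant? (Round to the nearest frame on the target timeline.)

Source frame index: (1×3600 + 56×60 + 23) × 60 + 27 = 419007.
Real time: 419007 / (60000/1001) = 139808669/20000 s.
Target frame: (139808669/20000) × (30) = 419426007/2000 ≈ 209713.003 → 209713.

frame 209713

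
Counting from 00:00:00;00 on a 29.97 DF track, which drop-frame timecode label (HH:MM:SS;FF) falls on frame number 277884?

02:34:32;02

Each 10-minute DF block holds 10 × 60 × 30 − 9 × 2 = 17982 frames. 277884 ÷ 17982 → 15 full blocks, remainder 8154.
Within the partial block the first minute is 1800 frames and each further minute 1798, so 4 further minute boundaries passed. Total skipped labels = 18 × 15 + 2 × 4 = 278.
Non-drop label index = 277884 + 278 = 278162; at 30 labels/s that is 02:34:32:02, i.e. DF 02:34:32;02.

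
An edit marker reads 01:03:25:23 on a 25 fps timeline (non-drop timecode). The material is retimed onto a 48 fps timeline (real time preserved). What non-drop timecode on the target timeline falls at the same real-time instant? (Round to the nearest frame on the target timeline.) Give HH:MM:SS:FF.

01:03:25:44

Source frame index: (1×3600 + 3×60 + 25) × 25 + 23 = 95148.
Real time: 95148 / (25) = 95148/25 s.
Target frame: (95148/25) × (48) = 4567104/25 ≈ 182684.160 → 182684.
At 48 labels/s: frame 182684 → 01:03:25:44.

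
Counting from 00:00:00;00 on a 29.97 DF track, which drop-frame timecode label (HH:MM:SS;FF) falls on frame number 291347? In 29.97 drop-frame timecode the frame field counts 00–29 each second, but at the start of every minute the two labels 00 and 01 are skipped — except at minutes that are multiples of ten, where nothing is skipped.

Ten DF minutes hold 17982 frames, so frame 291347 lies in block 16 (frames 287712–305693) with 3635 frames into that block.
The block's first minute is 1800 frames and the rest 1798 each; 3635 frames reaches minute 2, so 16 × 18 + 2 × 2 = 292 labels have been skipped so far.
Adding those back, label number 291347 + 292 = 291639 at 30 labels/s is 9721 s + 9 f = 2 h 42 min 1 s frame 9, i.e. 02:42:01;09.

02:42:01;09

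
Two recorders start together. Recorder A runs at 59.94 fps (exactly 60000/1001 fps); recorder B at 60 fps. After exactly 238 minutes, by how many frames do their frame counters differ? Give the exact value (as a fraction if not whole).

238 min = 14280 s.
A emits 60000/1001 × 14280 = 122400000/143 frames; B emits 60 × 14280 = 856800.
Difference = 122400/143 frames (≈ 855.9441); B is ahead of A.

122400/143 frames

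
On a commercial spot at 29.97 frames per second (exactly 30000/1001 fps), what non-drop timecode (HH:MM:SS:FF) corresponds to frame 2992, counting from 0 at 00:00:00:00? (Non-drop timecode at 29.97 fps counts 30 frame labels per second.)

2992 ÷ 30 = 99 full seconds, remainder 22 frames.
99 s = 0 h 1 min 39 s.
Timecode: 00:01:39:22.

00:01:39:22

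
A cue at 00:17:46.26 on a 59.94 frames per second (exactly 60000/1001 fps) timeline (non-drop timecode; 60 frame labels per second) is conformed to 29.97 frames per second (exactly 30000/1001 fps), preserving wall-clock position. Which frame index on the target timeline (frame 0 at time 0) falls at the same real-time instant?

Source frame index: (0×3600 + 17×60 + 46) × 60 + 26 = 63986.
Real time: 63986 / (60000/1001) = 32024993/30000 s.
Target frame: (32024993/30000) × (30000/1001) = 31993.

frame 31993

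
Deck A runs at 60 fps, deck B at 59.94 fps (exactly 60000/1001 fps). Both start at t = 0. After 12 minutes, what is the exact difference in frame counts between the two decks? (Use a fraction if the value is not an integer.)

43200/1001 frames

12 min = 720 s.
A emits 60 × 720 = 43200 frames; B emits 60000/1001 × 720 = 43200000/1001.
Difference = 43200/1001 frames (≈ 43.1568); B is behind A.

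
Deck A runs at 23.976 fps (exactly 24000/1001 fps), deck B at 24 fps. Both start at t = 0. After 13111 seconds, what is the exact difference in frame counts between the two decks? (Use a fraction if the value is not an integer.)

A emits 24000/1001 × 13111 = 44952000/143 frames; B emits 24 × 13111 = 314664.
Difference = 44952/143 frames (≈ 314.3497); B is ahead of A.

44952/143 frames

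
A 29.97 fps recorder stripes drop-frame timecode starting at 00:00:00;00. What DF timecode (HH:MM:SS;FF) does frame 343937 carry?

03:11:16;01

Ten DF minutes hold 17982 frames, so frame 343937 lies in block 19 (frames 341658–359639) with 2279 frames into that block.
The block's first minute is 1800 frames and the rest 1798 each; 2279 frames reaches minute 1, so 19 × 18 + 1 × 2 = 344 labels have been skipped so far.
Adding those back, label number 343937 + 344 = 344281 at 30 labels/s is 11476 s + 1 f = 3 h 11 min 16 s frame 1, i.e. 03:11:16;01.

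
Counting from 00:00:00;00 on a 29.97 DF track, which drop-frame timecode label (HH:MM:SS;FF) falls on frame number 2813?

Each 10-minute DF block holds 10 × 60 × 30 − 9 × 2 = 17982 frames. 2813 ÷ 17982 → 0 full blocks, remainder 2813.
Within the partial block the first minute is 1800 frames and each further minute 1798, so 1 further minute boundary passed. Total skipped labels = 18 × 0 + 2 × 1 = 2.
Non-drop label index = 2813 + 2 = 2815; at 30 labels/s that is 00:01:33:25, i.e. DF 00:01:33;25.

00:01:33;25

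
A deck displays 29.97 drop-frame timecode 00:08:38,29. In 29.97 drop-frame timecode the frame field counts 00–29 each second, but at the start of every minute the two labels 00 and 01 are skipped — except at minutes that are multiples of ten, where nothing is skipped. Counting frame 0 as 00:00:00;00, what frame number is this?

15553

Complete 10-minute blocks: 0, each 17982 frames → 0.
Remaining 8 whole minutes in the current block: 1800 + 7 × 1798 = 14386 frames.
Within the current minute: 38 × 30 + 29 − 2 = 1167 (labels ;00/;01 skipped at this minute). Total = 0 + 14386 + 1167 = 15553.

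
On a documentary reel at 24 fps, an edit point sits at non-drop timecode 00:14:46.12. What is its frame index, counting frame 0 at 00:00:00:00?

Total seconds to the label: (0 × 3600 + 14 × 60 + 46) = 886.
Frame index = 886 × 24 + 12 = 21276.

frame 21276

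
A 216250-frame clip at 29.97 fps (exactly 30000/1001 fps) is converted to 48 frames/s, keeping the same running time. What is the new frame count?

Target frames = source frames × (target rate / source rate) = 216250 × (48)/(30000/1001) = 216250 × 1001/625 = 346346.

346346 frames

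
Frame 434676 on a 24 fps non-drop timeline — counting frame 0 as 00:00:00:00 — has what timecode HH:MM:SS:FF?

05:01:51:12

434676 ÷ 24 = 18111 full seconds, remainder 12 frames.
18111 s = 5 h 1 min 51 s.
Timecode: 05:01:51:12.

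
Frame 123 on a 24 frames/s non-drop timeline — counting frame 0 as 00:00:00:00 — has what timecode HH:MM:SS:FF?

123 ÷ 24 = 5 full seconds, remainder 3 frames.
5 s = 0 h 0 min 5 s.
Timecode: 00:00:05:03.

00:00:05:03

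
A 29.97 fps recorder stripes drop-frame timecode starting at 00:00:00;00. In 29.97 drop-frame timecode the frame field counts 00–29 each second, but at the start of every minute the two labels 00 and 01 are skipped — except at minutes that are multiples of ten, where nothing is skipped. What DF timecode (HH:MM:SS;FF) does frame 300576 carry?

02:47:09;08

Ten DF minutes hold 17982 frames, so frame 300576 lies in block 16 (frames 287712–305693) with 12864 frames into that block.
The block's first minute is 1800 frames and the rest 1798 each; 12864 frames reaches minute 7, so 16 × 18 + 7 × 2 = 302 labels have been skipped so far.
Adding those back, label number 300576 + 302 = 300878 at 30 labels/s is 10029 s + 8 f = 2 h 47 min 9 s frame 8, i.e. 02:47:09;08.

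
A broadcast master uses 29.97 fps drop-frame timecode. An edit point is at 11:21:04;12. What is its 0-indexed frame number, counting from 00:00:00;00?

1224706

As if non-drop at 30 labels/s: (11 × 3600 + 21 × 60 + 4) × 30 + 12 = 1225932.
Minute boundaries passed: 681; those not divisible by 10: 681 − 68 = 613; dropped labels = 2 × 613 = 1226.
Actual frame index = 1225932 − 1226 = 1224706.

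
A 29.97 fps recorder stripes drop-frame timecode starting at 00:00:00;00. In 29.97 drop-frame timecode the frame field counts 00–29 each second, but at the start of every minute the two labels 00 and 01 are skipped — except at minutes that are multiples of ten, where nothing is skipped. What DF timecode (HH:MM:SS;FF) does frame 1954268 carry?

Ten DF minutes hold 17982 frames, so frame 1954268 lies in block 108 (frames 1942056–1960037) with 12212 frames into that block.
The block's first minute is 1800 frames and the rest 1798 each; 12212 frames reaches minute 6, so 108 × 18 + 6 × 2 = 1956 labels have been skipped so far.
Adding those back, label number 1954268 + 1956 = 1956224 at 30 labels/s is 65207 s + 14 f = 18 h 6 min 47 s frame 14, i.e. 18:06:47;14.

18:06:47;14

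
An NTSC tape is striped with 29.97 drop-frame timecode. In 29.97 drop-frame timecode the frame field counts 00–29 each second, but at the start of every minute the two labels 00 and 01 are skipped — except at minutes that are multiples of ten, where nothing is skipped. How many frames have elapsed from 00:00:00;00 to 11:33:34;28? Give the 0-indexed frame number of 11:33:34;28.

As if non-drop at 30 labels/s: (11 × 3600 + 33 × 60 + 34) × 30 + 28 = 1248448.
Minute boundaries passed: 693; those not divisible by 10: 693 − 69 = 624; dropped labels = 2 × 624 = 1248.
Actual frame index = 1248448 − 1248 = 1247200.

1247200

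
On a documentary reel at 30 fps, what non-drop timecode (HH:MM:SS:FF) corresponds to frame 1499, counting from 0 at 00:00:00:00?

1499 ÷ 30 = 49 full seconds, remainder 29 frames.
49 s = 0 h 0 min 49 s.
Timecode: 00:00:49:29.

00:00:49:29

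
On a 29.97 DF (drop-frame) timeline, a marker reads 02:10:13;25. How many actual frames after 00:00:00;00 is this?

Complete 10-minute blocks: 13, each 17982 frames → 233766.
Remaining 0 whole minutes in the current block: 0 frames.
Within the current minute: 13 × 30 + 25 = 415. Total = 233766 + 0 + 415 = 234181.

234181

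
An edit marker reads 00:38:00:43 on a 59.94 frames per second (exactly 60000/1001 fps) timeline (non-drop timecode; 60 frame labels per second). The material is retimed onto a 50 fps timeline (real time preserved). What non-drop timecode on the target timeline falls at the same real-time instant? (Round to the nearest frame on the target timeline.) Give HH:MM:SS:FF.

00:38:03:00

Source frame index: (0×3600 + 38×60 + 0) × 60 + 43 = 136843.
Real time: 136843 / (60000/1001) = 136979843/60000 s.
Target frame: (136979843/60000) × (50) = 136979843/1200 ≈ 114149.869 → 114150.
At 50 labels/s: frame 114150 → 00:38:03:00.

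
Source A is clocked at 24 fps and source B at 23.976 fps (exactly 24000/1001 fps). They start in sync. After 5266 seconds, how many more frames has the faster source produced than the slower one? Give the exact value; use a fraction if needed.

126384/1001 frames

A emits 24 × 5266 = 126384 frames; B emits 24000/1001 × 5266 = 126384000/1001.
Difference = 126384/1001 frames (≈ 126.2577); B is behind A.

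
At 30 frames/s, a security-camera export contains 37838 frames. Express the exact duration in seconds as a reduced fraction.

18919/15 seconds

Running time = 37838 ÷ (30) = 37838 × 1/30 = 18919/15 s.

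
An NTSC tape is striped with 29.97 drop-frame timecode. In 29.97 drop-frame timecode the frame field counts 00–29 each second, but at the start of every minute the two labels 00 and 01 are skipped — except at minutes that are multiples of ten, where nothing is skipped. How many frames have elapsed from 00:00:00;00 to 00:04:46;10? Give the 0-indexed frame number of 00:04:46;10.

8582

As if non-drop at 30 labels/s: (0 × 3600 + 4 × 60 + 46) × 30 + 10 = 8590.
Minute boundaries passed: 4; those not divisible by 10: 4 − 0 = 4; dropped labels = 2 × 4 = 8.
Actual frame index = 8590 − 8 = 8582.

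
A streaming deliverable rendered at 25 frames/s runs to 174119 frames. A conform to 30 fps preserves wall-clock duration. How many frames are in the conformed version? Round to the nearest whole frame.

208943 frames

Frames at target rate = 174119 × (30) / (25) = 1044714/5 ≈ 208942.800.
Nearest whole frame: 208943.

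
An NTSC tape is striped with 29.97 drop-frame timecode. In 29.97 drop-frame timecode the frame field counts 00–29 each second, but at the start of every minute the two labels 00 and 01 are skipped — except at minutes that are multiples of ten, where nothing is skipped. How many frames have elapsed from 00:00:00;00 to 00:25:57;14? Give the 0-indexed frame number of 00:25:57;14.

Complete 10-minute blocks: 2, each 17982 frames → 35964.
Remaining 5 whole minutes in the current block: 1800 + 4 × 1798 = 8992 frames.
Within the current minute: 57 × 30 + 14 − 2 = 1722 (labels ;00/;01 skipped at this minute). Total = 35964 + 8992 + 1722 = 46678.

46678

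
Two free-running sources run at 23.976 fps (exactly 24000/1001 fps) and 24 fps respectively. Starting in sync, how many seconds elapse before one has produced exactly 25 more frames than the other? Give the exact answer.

The gap grows by |24 − 24000/1001| = 24/1001 frames per second.
Time for a 25-frame gap: 25 ÷ (24/1001) = 25025/24 s.

25025/24 seconds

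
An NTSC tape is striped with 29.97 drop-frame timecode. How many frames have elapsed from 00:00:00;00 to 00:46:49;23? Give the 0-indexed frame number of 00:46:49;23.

As if non-drop at 30 labels/s: (0 × 3600 + 46 × 60 + 49) × 30 + 23 = 84293.
Minute boundaries passed: 46; those not divisible by 10: 46 − 4 = 42; dropped labels = 2 × 42 = 84.
Actual frame index = 84293 − 84 = 84209.

84209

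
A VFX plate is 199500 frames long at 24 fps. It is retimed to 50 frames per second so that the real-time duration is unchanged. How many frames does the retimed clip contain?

Target frames = source frames × (target rate / source rate) = 199500 × (50)/(24) = 199500 × 25/12 = 415625.

415625 frames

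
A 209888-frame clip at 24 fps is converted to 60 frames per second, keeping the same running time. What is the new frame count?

Frames at target rate = 209888 × (60) / (24) = 524720.

524720 frames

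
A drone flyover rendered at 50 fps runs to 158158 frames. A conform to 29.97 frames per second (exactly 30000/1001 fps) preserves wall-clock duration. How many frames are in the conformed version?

94800 frames

Target frames = source frames × (target rate / source rate) = 158158 × (30000/1001)/(50) = 158158 × 600/1001 = 94800.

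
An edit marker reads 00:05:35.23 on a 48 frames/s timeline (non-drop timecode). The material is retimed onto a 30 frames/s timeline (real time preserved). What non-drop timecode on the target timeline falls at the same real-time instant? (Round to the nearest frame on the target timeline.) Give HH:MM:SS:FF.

00:05:35:14

Source frame index: (0×3600 + 5×60 + 35) × 48 + 23 = 16103.
Real time: 16103 / (48) = 16103/48 s.
Target frame: (16103/48) × (30) = 80515/8 ≈ 10064.375 → 10064.
At 30 labels/s: frame 10064 → 00:05:35:14.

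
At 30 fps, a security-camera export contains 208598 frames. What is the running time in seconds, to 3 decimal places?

Running time = 208598 × 1/30 = 104299/15 s ≈ 6953.267 s.

6953.267 seconds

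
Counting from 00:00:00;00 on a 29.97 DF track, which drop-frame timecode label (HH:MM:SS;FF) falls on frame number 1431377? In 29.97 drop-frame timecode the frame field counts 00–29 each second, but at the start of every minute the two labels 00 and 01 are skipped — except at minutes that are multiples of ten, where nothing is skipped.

Each 10-minute DF block holds 10 × 60 × 30 − 9 × 2 = 17982 frames. 1431377 ÷ 17982 → 79 full blocks, remainder 10799.
Within the partial block the first minute is 1800 frames and each further minute 1798, so 6 further minute boundaries passed. Total skipped labels = 18 × 79 + 2 × 6 = 1434.
Non-drop label index = 1431377 + 1434 = 1432811; at 30 labels/s that is 13:16:00:11, i.e. DF 13:16:00;11.

13:16:00;11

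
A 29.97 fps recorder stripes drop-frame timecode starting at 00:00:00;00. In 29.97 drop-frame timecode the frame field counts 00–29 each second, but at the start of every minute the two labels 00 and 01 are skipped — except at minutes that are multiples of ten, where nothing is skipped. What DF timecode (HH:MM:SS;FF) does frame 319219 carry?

02:57:31;09

Ten DF minutes hold 17982 frames, so frame 319219 lies in block 17 (frames 305694–323675) with 13525 frames into that block.
The block's first minute is 1800 frames and the rest 1798 each; 13525 frames reaches minute 7, so 17 × 18 + 7 × 2 = 320 labels have been skipped so far.
Adding those back, label number 319219 + 320 = 319539 at 30 labels/s is 10651 s + 9 f = 2 h 57 min 31 s frame 9, i.e. 02:57:31;09.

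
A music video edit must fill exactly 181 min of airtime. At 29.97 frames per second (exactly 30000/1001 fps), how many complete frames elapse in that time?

181 min = 10860 s.
Frames = 10860 × 30000/1001 = 325800000/1001 ≈ 325474.5255.
Complete frames: 325474.

325474 frames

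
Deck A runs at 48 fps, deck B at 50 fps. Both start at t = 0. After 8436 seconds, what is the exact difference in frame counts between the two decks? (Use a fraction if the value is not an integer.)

16872 frames

A emits 48 × 8436 = 404928 frames; B emits 50 × 8436 = 421800.
Difference = 16872 frames; B is ahead of A.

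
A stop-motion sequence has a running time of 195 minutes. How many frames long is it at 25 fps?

195 min = 11700 s.
Frames = 11700 × 25 = 292500.

292500 frames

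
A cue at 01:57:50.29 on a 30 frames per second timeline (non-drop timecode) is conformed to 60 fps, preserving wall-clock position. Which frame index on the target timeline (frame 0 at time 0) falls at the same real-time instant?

frame 424258

Source frame index: (1×3600 + 57×60 + 50) × 30 + 29 = 212129.
Real time: 212129 / (30) = 212129/30 s.
Target frame: (212129/30) × (60) = 424258.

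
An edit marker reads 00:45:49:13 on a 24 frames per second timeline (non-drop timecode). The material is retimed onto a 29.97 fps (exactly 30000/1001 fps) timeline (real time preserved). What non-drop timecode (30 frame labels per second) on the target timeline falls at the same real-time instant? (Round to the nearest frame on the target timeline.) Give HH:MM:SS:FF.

Source frame index: (0×3600 + 45×60 + 49) × 24 + 13 = 65989.
Real time: 65989 / (24) = 65989/24 s.
Target frame: (65989/24) × (30000/1001) = 1071250/13 ≈ 82403.846 → 82404.
At 30 labels/s: frame 82404 → 00:45:46:24.

00:45:46:24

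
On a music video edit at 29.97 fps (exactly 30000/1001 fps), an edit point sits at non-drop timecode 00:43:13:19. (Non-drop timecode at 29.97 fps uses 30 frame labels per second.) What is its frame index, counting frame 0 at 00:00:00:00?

Total seconds to the label: (0 × 3600 + 43 × 60 + 13) = 2593.
Frame index = 2593 × 30 + 19 = 77809.

frame 77809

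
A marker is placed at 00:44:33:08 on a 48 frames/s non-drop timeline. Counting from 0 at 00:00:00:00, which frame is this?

frame 128312

Total seconds to the label: (0 × 3600 + 44 × 60 + 33) = 2673.
Frame index = 2673 × 48 + 8 = 128312.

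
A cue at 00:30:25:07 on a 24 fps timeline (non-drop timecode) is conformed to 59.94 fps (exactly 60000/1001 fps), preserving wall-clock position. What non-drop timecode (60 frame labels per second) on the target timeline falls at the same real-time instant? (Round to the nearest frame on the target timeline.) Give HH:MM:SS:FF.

00:30:23:28

Source frame index: (0×3600 + 30×60 + 25) × 24 + 7 = 43807.
Real time: 43807 / (24) = 43807/24 s.
Target frame: (43807/24) × (60000/1001) = 109517500/1001 ≈ 109408.092 → 109408.
At 60 labels/s: frame 109408 → 00:30:23:28.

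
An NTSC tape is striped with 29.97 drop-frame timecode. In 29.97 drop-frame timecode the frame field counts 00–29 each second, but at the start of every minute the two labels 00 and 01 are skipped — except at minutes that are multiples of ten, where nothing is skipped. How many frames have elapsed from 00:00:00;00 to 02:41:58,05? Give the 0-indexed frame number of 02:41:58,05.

As if non-drop at 30 labels/s: (2 × 3600 + 41 × 60 + 58) × 30 + 5 = 291545.
Minute boundaries passed: 161; those not divisible by 10: 161 − 16 = 145; dropped labels = 2 × 145 = 290.
Actual frame index = 291545 − 290 = 291255.

291255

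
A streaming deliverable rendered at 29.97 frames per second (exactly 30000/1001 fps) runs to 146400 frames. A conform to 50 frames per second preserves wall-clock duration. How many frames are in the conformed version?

244244 frames

Target frames = source frames × (target rate / source rate) = 146400 × (50)/(30000/1001) = 146400 × 1001/600 = 244244.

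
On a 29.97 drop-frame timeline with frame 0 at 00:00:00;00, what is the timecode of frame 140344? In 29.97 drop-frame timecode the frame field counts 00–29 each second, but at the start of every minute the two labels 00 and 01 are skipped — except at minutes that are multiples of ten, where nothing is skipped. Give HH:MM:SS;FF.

01:18:02;26

Each 10-minute DF block holds 10 × 60 × 30 − 9 × 2 = 17982 frames. 140344 ÷ 17982 → 7 full blocks, remainder 14470.
Within the partial block the first minute is 1800 frames and each further minute 1798, so 8 further minute boundaries passed. Total skipped labels = 18 × 7 + 2 × 8 = 142.
Non-drop label index = 140344 + 142 = 140486; at 30 labels/s that is 01:18:02:26, i.e. DF 01:18:02;26.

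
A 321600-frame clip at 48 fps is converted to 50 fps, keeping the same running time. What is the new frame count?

Target frames = source frames × (target rate / source rate) = 321600 × (50)/(48) = 321600 × 25/24 = 335000.

335000 frames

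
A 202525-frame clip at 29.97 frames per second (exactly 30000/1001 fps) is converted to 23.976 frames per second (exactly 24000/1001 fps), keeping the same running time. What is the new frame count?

162020 frames

Target frames = source frames × (target rate / source rate) = 202525 × (24000/1001)/(30000/1001) = 202525 × 4/5 = 162020.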